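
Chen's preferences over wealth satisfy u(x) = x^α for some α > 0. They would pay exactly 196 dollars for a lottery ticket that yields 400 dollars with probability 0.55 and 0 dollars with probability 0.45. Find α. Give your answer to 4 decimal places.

α ≈ 0.8381

EU(lottery) = 0.55·400^α + 0.45·0 = 0.55·400^α.
Indifference: 196^α = 0.55·400^α, so (196/400)^α = 0.55.
Take logs: α = ln 0.55 / ln(196/400) ≈ 0.838070.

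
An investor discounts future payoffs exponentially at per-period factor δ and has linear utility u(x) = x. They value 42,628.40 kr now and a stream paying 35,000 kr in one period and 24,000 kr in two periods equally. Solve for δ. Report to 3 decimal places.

The stream is worth 35000δ + 24000δ² today, so 35000δ + 24000δ² = 42628.40.
That is, 24000δ² + 35000δ − 42628.40 = 0, a quadratic in δ.
By the quadratic formula (taking the positive root), δ = (−35000 + √5317326400.00) / 48000 ≈ 0.790.

δ ≈ 0.790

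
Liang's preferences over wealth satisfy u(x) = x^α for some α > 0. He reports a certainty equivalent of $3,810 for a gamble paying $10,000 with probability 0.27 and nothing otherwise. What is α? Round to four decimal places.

α ≈ 1.3569

The lottery's expected utility is 0.27·u(10000) + 0.73·u(0) = 0.27·10000^α (since u(0) = 0 for α > 0).
Indifference: 3810^α = 0.27·10000^α, so (3810/10000)^α = 0.27.
α = ln(0.27) / ln(3810/10000) = -1.3093333/-0.9649559 ≈ 1.3569.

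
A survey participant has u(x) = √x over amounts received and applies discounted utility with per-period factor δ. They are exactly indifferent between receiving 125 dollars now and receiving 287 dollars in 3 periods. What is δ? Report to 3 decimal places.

δ ≈ 0.871

Indifference means u(125) = δ^3 · u(287), so δ^3 = u(125)/u(287).
Since u(x) = √x, δ^3 = √(125/287) = 0.65995.
So δ = 0.65995^(1/3) ≈ 0.871.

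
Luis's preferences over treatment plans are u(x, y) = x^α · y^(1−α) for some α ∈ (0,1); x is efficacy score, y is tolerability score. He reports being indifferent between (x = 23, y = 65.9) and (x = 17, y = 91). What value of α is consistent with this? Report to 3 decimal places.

α ≈ 0.516

The Cobb–Douglas utilities coincide, so 23^α·65.9^(1−α) = 17^α·91^(1−α).
Taking logs: α·ln 23 + (1−α)·ln 65.9 = α·ln 17 + (1−α)·ln 91, i.e. α·0.302281 = (1−α)·0.322721.
So α/(1−α) = (0.322721)/(0.302281) = 1.067619, and α = 1.067619/2.067619 ≈ 0.516.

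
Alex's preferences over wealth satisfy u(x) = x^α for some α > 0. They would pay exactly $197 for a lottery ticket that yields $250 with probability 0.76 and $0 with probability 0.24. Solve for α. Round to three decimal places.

The lottery's expected utility is 0.76·u(250) + 0.24·u(0) = 0.76·250^α (since u(0) = 0 for α > 0).
Indifference: 197^α = 0.76·250^α, so (197/250)^α = 0.76.
Take logs: α = ln 0.76 / ln(197/250) ≈ 1.15185.

α ≈ 1.152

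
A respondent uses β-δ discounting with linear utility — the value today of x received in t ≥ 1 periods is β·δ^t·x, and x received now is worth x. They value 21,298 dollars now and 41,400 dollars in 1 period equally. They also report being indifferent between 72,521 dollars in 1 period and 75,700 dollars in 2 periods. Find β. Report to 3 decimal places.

β ≈ 0.537

Both payoffs in the second observation are in the future, so β drops out: δ^1·72521 = δ^2·75700 ⇒ δ = 72521/75700 = 0.95801.
Now use the now-vs-future pair: 21298 = β·δ·41400 gives β = 21298/(0.95801·41400) ≈ 0.537.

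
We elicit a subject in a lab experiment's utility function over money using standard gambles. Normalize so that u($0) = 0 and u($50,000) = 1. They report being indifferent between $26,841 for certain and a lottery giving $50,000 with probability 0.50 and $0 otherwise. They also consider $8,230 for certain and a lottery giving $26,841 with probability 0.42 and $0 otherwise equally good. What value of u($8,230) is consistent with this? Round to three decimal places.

0.210

The first gamble pins u($26,841): it must equal 0.50·1 + 0.50·0 = 0.50.
The second indifference gives u($8,230) = 0.42·u($26,841) + 0.58·u($0) = 0.42·0.50 + 0.58·0.00 = 0.2100.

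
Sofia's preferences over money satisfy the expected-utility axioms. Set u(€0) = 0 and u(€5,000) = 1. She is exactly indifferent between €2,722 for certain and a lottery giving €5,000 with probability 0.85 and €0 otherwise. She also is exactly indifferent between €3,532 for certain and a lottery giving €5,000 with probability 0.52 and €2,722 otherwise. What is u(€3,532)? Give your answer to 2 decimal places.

0.93

The first gamble pins u(€2,722): it must equal 0.85·1 + 0.15·0 = 0.85.
Chaining: u(€3,532) = 0.52·1.00 + 0.48·0.85 = 0.9280.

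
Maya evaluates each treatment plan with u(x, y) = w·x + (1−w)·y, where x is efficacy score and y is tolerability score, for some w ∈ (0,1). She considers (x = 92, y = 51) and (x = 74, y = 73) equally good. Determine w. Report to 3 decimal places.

u(92,51) = u(74,73) means w·92 + (1−w)·51 = w·74 + (1−w)·73.
Rearranging, 18·w − 22·(1−w) = 0.
So w/(1−w) = 22/18 = 1.2222, giving w = 22/(18+22) = 0.550.

w = 0.550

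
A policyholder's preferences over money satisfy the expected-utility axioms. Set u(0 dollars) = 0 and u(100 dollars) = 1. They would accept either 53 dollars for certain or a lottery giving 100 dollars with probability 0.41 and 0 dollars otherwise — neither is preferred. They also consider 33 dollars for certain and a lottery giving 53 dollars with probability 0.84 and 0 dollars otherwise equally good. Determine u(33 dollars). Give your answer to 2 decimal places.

The first gamble pins u(53 dollars): it must equal 0.41·1 + 0.59·0 = 0.41.
Chaining: u(33 dollars) = 0.84·0.41 + 0.16·0.00 = 0.3444.

0.34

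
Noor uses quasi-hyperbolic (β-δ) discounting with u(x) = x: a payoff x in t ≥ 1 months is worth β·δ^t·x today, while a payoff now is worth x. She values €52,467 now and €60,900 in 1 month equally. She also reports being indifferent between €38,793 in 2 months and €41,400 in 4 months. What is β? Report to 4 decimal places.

From the later pair, β·δ^2·38793 = β·δ^4·41400; dividing through, δ^2 = 38793/41400 = 0.93703, so δ = 0.96800.
Now use the now-vs-future pair: 52467 = β·δ·60900 gives β = 52467/(0.96800·60900) ≈ 0.8900.

β ≈ 0.8900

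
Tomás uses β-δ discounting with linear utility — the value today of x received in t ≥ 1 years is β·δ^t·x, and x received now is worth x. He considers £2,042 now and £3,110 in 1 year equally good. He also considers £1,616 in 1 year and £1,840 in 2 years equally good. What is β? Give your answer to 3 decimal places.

β ≈ 0.748

The second indifference involves only future payoffs, so β cancels: β·δ^1·1616 = β·δ^2·1840, giving δ = 1616/1840 = 0.87826.
Now use the now-vs-future pair: 2042 = β·δ·3110 gives β = 2042/(0.87826·3110) ≈ 0.748.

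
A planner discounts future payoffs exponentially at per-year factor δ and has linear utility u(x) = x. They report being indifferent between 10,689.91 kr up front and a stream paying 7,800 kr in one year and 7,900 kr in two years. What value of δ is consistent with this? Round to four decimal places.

Present value of the stream is 7800·δ + 7900·δ². Indifference gives 7800δ + 7900δ² = 10689.91.
So 7900δ² + 7800δ − 10689.91 = 0.
The positive root is δ = [−7800 + √(7800² + 4·7900·10689.91)] / (2·7900) = (−7800 + 19966.000)/15800 ≈ 0.7700.

δ ≈ 0.7700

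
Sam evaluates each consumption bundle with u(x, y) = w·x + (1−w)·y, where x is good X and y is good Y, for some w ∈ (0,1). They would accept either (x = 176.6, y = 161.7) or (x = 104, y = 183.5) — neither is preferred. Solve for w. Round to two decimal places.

w = 0.23

Equating utilities: w·176.6 + (1−w)·161.7 = w·104 + (1−w)·183.5.
Collecting terms: w·72.6 = (1−w)·21.8.
The marginal rate of substitution is 21.8/72.6, so w = 21.8/(72.6+21.8) = 0.23.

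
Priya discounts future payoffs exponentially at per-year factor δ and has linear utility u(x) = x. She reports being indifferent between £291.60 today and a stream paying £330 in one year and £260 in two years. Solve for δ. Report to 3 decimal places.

Equating present values: 291.60 = 330δ + 260δ².
That is, 260δ² + 330δ − 291.60 = 0, a quadratic in δ.
δ = (−330 + √(330² + 4·260·291.60)) / (2·260) = (−330 + √412164.00) / 520 ≈ 0.600.

δ ≈ 0.600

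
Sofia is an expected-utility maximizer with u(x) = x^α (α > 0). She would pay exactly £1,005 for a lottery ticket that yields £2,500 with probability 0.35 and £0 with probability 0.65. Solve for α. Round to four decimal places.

Since u(0) = 0, the lottery's EU is 0.35·2500^α.
Indifference: 1005^α = 0.35·2500^α, so (1005/2500)^α = 0.35.
Take logs: α = ln 0.35 / ln(1005/2500) ≈ 1.152001.

α ≈ 1.1520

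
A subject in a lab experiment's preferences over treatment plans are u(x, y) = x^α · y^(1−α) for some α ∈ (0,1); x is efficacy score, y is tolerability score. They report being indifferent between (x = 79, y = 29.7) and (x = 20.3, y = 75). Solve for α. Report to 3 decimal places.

Indifference: 79^α · 29.7^(1−α) = 20.3^α · 75^(1−α).
(79/20.3)^α = (75/29.7)^(1−α); take logs: α·ln(79/20.3) = (1−α)·ln(75/29.7), i.e. α·1.358827 = (1−α)·0.926341.
With A = 1.358827 and B = 0.926341: α·A = (1−α)·B, so α = B/(A+B) = 0.926341/2.285168 ≈ 0.405.

α ≈ 0.405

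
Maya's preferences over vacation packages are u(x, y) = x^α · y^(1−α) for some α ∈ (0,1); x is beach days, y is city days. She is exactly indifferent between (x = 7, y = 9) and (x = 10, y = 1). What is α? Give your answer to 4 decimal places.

Set the two utilities equal: 7^α·9^(1−α) = 10^α·1^(1−α).
Taking logs: α·ln 7 + (1−α)·ln 9 = α·ln 10 + (1−α)·ln 1, i.e. α·-0.3566749 = (1−α)·-2.1972246.
So α/(1−α) = (-2.1972246)/(-0.3566749) = 6.1603006, and α = 6.1603006/7.1603006 ≈ 0.8603.

α ≈ 0.8603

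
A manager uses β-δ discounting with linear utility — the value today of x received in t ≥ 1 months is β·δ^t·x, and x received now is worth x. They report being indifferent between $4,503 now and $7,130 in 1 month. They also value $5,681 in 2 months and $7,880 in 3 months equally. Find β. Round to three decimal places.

β ≈ 0.876

From the later pair, β·δ^2·5681 = β·δ^3·7880; dividing through, δ = 5681/7880 = 0.72094.
Substituting δ into 4503 = β·δ·7130: β = 4503/(5140.296) ≈ 0.876.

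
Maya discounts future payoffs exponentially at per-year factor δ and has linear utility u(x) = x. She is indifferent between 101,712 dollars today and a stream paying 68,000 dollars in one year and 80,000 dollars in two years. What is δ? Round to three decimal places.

δ ≈ 0.780

The stream is worth 68000δ + 80000δ² today, so 68000δ + 80000δ² = 101712.
Rearranged: 80000δ² + 68000δ − 101712 = 0.
By the quadratic formula (taking the positive root), δ = (−68000 + √37171840000.00) / 160000 ≈ 0.780.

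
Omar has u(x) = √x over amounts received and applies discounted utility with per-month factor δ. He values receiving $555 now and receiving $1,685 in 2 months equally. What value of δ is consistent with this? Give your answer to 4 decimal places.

δ ≈ 0.7576

Equating discounted utilities: u(555) = δ^2·u(1685) ⇒ δ^2 = u(555)/u(1685).
With u(x) = √x: δ^2 = √555/√1685 = √(555/1685) = 0.57391.
So δ = 0.57391^(1/2) ≈ 0.7576.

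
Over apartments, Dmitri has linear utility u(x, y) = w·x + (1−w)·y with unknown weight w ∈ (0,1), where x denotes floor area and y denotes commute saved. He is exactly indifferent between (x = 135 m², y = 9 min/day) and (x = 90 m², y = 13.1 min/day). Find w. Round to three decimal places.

w = 0.084

Equating utilities: w·135 + (1−w)·9 = w·90 + (1−w)·13.1.
Rearranging, 45·w − 4.1·(1−w) = 0.
So w/(1−w) = 4.1/45 = 0.0911, giving w = 4.1/(45+4.1) = 0.084.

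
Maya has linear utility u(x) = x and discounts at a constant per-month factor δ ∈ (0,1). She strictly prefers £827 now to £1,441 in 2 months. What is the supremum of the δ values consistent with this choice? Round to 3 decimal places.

The preference means 827 > δ^2·1441.
Hence δ^2 < 827/1441 = 0.57391, and x ↦ x^(1/2) is increasing on (0,∞).
δ < 0.57391^(1/2) = 0.758.

δ < 0.758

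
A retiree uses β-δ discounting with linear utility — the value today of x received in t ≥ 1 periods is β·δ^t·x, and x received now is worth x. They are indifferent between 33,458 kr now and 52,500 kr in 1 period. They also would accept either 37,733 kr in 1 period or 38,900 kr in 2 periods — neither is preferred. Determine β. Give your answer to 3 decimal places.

β ≈ 0.657

Both payoffs in the second observation are in the future, so β drops out: δ^1·37733 = δ^2·38900 ⇒ δ = 37733/38900 = 0.97000.
The first indifference: 33458 = β·δ·52500, so β = 33458/(δ·52500) = 33458/(0.97000·52500) ≈ 0.657.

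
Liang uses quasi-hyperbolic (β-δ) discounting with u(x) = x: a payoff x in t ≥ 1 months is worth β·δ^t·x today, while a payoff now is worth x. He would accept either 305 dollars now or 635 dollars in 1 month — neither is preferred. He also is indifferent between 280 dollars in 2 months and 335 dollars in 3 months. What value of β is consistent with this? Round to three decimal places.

The second indifference involves only future payoffs, so β cancels: β·δ^2·280 = β·δ^3·335, giving δ = 280/335 = 0.83582.
The first indifference: 305 = β·δ·635, so β = 305/(δ·635) = 305/(0.83582·635) ≈ 0.575.

β ≈ 0.575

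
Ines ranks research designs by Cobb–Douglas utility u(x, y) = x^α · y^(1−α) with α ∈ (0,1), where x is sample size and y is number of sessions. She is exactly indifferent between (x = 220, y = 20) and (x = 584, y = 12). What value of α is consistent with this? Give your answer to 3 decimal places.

α ≈ 0.344

Indifference: 220^α · 20^(1−α) = 584^α · 12^(1−α).
Rearrange to (220/584)^α = (12/20)^(1−α) and take logs: α·-0.976273 = (1−α)·-0.510826.
With A = -0.976273 and B = -0.510826: α·A = (1−α)·B, so α = B/(A+B) = -0.510826/-1.487099 ≈ 0.344.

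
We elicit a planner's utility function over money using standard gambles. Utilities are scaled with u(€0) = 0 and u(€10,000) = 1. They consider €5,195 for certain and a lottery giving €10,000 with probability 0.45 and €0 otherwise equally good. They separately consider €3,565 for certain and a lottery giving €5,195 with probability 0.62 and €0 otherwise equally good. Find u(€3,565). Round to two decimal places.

First, u(€5,195) = 0.45·u(€10,000) + 0.55·u(€0) = 0.45.
The second indifference gives u(€3,565) = 0.62·u(€5,195) + 0.38·u(€0) = 0.62·0.45 + 0.38·0.00 = 0.2790.

0.28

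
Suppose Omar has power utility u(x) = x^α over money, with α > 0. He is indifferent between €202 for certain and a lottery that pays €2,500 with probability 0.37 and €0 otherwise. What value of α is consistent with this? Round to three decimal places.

α ≈ 0.395

Since u(0) = 0, the lottery's EU is 0.37·2500^α.
Setting u(202) equal to that: 202^α = 0.37·2500^α ⇒ (202/2500)^α = 0.37.
α = ln(0.37) / ln(202/2500) = -0.994252/-2.515778 ≈ 0.395.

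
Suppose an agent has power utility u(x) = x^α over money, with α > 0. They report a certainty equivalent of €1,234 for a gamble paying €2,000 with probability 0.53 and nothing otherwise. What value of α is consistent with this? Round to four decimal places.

Since u(0) = 0, the lottery's EU is 0.53·2000^α.
Equating: 1234^α = 0.53·2000^α, i.e. 0.6170^α = 0.53.
Take logs: α = ln 0.53 / ln(1234/2000) ≈ 1.314757.

α ≈ 1.3148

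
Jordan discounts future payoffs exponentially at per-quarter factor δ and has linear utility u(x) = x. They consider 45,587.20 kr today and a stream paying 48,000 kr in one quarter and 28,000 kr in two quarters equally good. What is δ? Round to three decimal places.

δ ≈ 0.680

Equating present values: 45587.20 = 48000δ + 28000δ².
That is, 28000δ² + 48000δ − 45587.20 = 0, a quadratic in δ.
The positive root is δ = [−48000 + √(48000² + 4·28000·45587.20)] / (2·28000) = (−48000 + 86080.000)/56000 ≈ 0.680.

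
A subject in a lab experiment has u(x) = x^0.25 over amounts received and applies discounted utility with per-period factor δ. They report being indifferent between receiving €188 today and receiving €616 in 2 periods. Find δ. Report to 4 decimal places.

δ ≈ 0.8621

The payoff in 2 periods is discounted by δ^2, so u(188) = δ^2·u(616) and δ^2 = u(188)/u(616).
With u(x) = x^0.25: δ^2 = 188^0.25/616^0.25 = (188/616)^0.25 = 0.74327.
Hence δ = (0.74327)^(1/2) = 0.862129.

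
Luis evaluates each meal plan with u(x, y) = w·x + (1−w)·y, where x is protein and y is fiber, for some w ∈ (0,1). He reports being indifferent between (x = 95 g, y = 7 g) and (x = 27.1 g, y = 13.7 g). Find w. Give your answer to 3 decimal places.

Equating utilities: w·95 + (1−w)·7 = w·27.1 + (1−w)·13.7.
w·(95−27.1) = (1−w)·(13.7−7), i.e. w·67.9 = (1−w)·6.7.
The marginal rate of substitution is 6.7/67.9, so w = 6.7/(67.9+6.7) = 0.090.

w = 0.090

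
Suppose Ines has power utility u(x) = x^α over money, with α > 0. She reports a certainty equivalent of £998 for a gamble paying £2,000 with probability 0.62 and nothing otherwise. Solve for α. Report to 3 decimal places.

EU(lottery) = 0.62·2000^α + 0.38·0 = 0.62·2000^α.
Indifference: 998^α = 0.62·2000^α, so (998/2000)^α = 0.62.
α = ln(0.62) / ln(998/2000) = -0.478036/-0.695149 ≈ 0.688.

α ≈ 0.688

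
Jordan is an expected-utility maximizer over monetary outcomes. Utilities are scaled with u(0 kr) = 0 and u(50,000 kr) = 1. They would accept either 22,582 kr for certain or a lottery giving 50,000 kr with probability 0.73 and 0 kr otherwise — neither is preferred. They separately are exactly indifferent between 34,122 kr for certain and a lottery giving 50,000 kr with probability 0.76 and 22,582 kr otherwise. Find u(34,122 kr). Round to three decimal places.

The first gamble pins u(22,582 kr): it must equal 0.73·1 + 0.27·0 = 0.73.
The second indifference gives u(34,122 kr) = 0.76·u(50,000 kr) + 0.24·u(22,582 kr) = 0.76·1.00 + 0.24·0.73 = 0.9352.

0.935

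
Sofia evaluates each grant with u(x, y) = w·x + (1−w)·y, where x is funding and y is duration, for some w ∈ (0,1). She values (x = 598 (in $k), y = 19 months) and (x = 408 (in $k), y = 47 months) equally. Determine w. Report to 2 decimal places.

Equating utilities: w·598 + (1−w)·19 = w·408 + (1−w)·47.
Collecting terms: w·190 = (1−w)·28.
So w/(1−w) = 28/190 = 0.1474, giving w = 28/(190+28) = 0.13.

w = 0.13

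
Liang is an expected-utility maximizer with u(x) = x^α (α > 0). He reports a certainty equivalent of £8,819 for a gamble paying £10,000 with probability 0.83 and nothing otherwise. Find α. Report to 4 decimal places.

α ≈ 1.4826

EU(lottery) = 0.83·10000^α + 0.17·0 = 0.83·10000^α.
Equating: 8819^α = 0.83·10000^α, i.e. 0.8819^α = 0.83.
α = ln(0.83) / ln(8819/10000) = -0.1863296/-0.1256766 ≈ 1.4826.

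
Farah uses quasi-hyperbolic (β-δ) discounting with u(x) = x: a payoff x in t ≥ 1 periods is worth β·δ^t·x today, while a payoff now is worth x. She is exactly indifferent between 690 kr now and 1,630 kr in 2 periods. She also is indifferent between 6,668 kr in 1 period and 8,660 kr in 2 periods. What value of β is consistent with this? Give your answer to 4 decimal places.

The second indifference involves only future payoffs, so β cancels: β·δ^1·6668 = β·δ^2·8660, giving δ = 6668/8660 = 0.76998.
Now use the now-vs-future pair: 690 = β·δ^2·1630 gives β = 690/(0.59286·1630) ≈ 0.7140.

β ≈ 0.7140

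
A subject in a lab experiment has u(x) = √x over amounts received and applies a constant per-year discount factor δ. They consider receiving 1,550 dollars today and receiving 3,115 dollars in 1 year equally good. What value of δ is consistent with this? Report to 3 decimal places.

The payoff in 1 year is discounted by δ, so u(1550) = δ·u(3115) and δ = u(1550)/u(3115).
With u(x) = √x: δ = √1550/√3115 = √(1550/3115) = 0.70540.

δ ≈ 0.705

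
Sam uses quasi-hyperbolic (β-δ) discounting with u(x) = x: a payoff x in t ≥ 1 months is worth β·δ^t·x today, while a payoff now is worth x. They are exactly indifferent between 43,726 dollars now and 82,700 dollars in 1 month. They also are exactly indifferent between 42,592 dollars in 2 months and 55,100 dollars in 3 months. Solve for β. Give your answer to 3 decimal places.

From the later pair, β·δ^2·42592 = β·δ^3·55100; dividing through, δ = 42592/55100 = 0.77299.
Now use the now-vs-future pair: 43726 = β·δ·82700 gives β = 43726/(0.77299·82700) ≈ 0.684.

β ≈ 0.684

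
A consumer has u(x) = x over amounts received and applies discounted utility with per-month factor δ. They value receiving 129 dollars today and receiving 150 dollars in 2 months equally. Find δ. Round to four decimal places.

δ ≈ 0.9274

Equating discounted utilities: u(129) = δ^2·u(150) ⇒ δ^2 = u(129)/u(150).
With u(x) = x: δ^2 = 129/150 = 0.86000.
Taking the square root: δ = 0.86000^(1/2) ≈ 0.9274.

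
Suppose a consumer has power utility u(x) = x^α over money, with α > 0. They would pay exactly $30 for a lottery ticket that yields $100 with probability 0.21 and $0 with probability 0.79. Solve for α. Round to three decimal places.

EU(lottery) = 0.21·100^α + 0.79·0 = 0.21·100^α.
Setting u(30) equal to that: 30^α = 0.21·100^α ⇒ (30/100)^α = 0.21.
Taking logs: α·ln(30/100) = ln(0.21), so α = -1.560648 / -1.203973 ≈ 1.296.

α ≈ 1.296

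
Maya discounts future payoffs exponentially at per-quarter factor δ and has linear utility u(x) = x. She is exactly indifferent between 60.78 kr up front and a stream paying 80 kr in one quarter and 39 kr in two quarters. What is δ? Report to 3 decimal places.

Equating present values: 60.78 = 80δ + 39δ².
So 39δ² + 80δ − 60.78 = 0.
By the quadratic formula (taking the positive root), δ = (−80 + √15881.68) / 78 ≈ 0.590.

δ ≈ 0.590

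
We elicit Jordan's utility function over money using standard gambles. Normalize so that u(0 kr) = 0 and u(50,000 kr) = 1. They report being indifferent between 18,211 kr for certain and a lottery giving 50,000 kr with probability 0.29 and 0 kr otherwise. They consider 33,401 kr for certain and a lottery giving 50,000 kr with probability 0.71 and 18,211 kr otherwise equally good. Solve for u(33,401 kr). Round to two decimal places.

The first gamble pins u(18,211 kr): it must equal 0.29·1 + 0.71·0 = 0.29.
Then u(33,401 kr) = 0.71·u(50,000 kr) + 0.29·u(18,211 kr) = 0.71·1.00 + 0.29·0.29 = 0.7941.

0.79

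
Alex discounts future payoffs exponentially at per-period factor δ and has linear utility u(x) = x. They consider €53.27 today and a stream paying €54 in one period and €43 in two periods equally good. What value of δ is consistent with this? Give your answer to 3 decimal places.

δ ≈ 0.650

Equating present values: 53.27 = 54δ + 43δ².
Rearranged: 43δ² + 54δ − 53.27 = 0.
By the quadratic formula (taking the positive root), δ = (−54 + √12078.44) / 86 ≈ 0.650.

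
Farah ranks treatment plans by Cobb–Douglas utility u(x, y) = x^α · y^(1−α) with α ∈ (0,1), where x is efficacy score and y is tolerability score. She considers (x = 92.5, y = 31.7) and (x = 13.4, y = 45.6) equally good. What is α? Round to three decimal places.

α ≈ 0.158

The Cobb–Douglas utilities coincide, so 92.5^α·31.7^(1−α) = 13.4^α·45.6^(1−α).
Taking logs: α·ln 92.5 + (1−α)·ln 31.7 = α·ln 13.4 + (1−α)·ln 45.6, i.e. α·1.931954 = (1−α)·0.363591.
Thus α·(2.295545) = 0.363591, so α = 0.363591/2.295545 ≈ 0.158.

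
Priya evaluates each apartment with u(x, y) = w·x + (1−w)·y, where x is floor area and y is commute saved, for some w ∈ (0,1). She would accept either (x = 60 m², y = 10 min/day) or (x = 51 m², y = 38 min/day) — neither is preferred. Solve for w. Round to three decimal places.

w = 0.757

Equating utilities: w·60 + (1−w)·10 = w·51 + (1−w)·38.
w·(60−51) = (1−w)·(38−10), i.e. w·9 = (1−w)·28.
So w/(1−w) = 28/9 = 3.1111, giving w = 28/(9+28) = 0.757.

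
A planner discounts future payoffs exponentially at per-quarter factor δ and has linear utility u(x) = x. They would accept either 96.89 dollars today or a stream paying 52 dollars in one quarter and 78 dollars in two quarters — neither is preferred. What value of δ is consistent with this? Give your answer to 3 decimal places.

Equating present values: 96.89 = 52δ + 78δ².
Rearranged: 78δ² + 52δ − 96.89 = 0.
The positive root is δ = [−52 + √(52² + 4·78·96.89)] / (2·78) = (−52 + 181.476)/156 ≈ 0.830.

δ ≈ 0.830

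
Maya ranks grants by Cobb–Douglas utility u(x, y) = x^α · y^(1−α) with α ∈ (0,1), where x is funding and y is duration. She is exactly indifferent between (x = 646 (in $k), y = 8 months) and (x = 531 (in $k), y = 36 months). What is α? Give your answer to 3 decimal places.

α ≈ 0.885

The Cobb–Douglas utilities coincide, so 646^α·8^(1−α) = 531^α·36^(1−α).
Taking logs: α·ln 646 + (1−α)·ln 8 = α·ln 531 + (1−α)·ln 36, i.e. α·0.196037 = (1−α)·1.504077.
Thus α·(1.700114) = 1.504077, so α = 1.504077/1.700114 ≈ 0.885.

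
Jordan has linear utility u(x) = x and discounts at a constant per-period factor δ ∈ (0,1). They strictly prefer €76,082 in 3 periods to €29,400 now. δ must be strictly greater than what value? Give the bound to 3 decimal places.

The preference means 29400 < δ^3·76082.
So δ^3 > 29400/76082 = 0.38643; taking the cube root of both positive sides preserves the inequality.
δ > 0.38643^(1/3) = 0.728.

δ > 0.728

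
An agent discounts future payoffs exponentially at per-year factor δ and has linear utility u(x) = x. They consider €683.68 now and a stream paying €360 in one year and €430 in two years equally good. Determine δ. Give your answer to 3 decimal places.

δ ≈ 0.910

Equating present values: 683.68 = 360δ + 430δ².
So 430δ² + 360δ − 683.68 = 0.
The positive root is δ = [−360 + √(360² + 4·430·683.68)] / (2·430) = (−360 + 1142.598)/860 ≈ 0.910.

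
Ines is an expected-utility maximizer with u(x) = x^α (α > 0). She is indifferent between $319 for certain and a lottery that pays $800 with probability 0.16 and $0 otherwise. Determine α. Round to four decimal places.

The lottery's expected utility is 0.16·u(800) + 0.84·u(0) = 0.16·800^α (since u(0) = 0 for α > 0).
Equating: 319^α = 0.16·800^α, i.e. 0.3987^α = 0.16.
α = ln(0.16) / ln(319/800) = -1.8325815/-0.9194206 ≈ 1.9932.

α ≈ 1.9932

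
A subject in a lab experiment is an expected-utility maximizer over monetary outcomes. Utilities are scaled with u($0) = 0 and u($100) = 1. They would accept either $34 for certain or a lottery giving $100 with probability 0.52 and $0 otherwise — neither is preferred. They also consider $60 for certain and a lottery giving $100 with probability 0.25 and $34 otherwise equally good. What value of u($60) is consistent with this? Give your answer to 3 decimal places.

0.640

First, u($34) = 0.52·u($100) + 0.48·u($0) = 0.52.
The second indifference gives u($60) = 0.25·u($100) + 0.75·u($34) = 0.25·1.00 + 0.75·0.52 = 0.6400.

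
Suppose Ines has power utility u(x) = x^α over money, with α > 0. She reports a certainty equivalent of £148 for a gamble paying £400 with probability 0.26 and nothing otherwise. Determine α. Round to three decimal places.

Since u(0) = 0, the lottery's EU is 0.26·400^α.
Setting u(148) equal to that: 148^α = 0.26·400^α ⇒ (148/400)^α = 0.26.
α = ln(0.26) / ln(148/400) = -1.347074/-0.994252 ≈ 1.355.

α ≈ 1.355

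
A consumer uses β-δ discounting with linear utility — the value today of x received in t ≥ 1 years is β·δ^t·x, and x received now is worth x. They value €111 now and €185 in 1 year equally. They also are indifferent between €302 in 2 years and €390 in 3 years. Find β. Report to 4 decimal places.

β ≈ 0.7748

The second indifference involves only future payoffs, so β cancels: β·δ^2·302 = β·δ^3·390, giving δ = 302/390 = 0.77436.
Substituting δ into 111 = β·δ·185: β = 111/(143.256) ≈ 0.7748.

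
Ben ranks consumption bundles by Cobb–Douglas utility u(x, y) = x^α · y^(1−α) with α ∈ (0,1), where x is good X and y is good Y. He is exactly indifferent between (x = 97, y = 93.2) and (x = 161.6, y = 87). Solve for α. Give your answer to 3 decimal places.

Set the two utilities equal: 97^α·93.2^(1−α) = 161.6^α·87^(1−α).
Rearrange to (97/161.6)^α = (87/93.2)^(1−α) and take logs: α·-0.510413 = (1−α)·-0.068840.
With A = -0.510413 and B = -0.068840: α·A = (1−α)·B, so α = B/(A+B) = -0.068840/-0.579253 ≈ 0.119.

α ≈ 0.119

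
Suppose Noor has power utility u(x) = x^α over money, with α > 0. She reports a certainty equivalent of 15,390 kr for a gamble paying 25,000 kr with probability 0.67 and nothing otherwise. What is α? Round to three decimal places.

Since u(0) = 0, the lottery's EU is 0.67·25000^α.
Equating: 15390^α = 0.67·25000^α, i.e. 0.6156^α = 0.67.
Take logs: α = ln 0.67 / ln(15390/25000) ≈ 0.82546.

α ≈ 0.825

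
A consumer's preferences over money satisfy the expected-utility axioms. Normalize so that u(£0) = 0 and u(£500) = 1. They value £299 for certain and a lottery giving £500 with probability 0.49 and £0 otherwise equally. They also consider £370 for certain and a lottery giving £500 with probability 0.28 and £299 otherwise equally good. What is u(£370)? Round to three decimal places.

0.633

First, u(£299) = 0.49·u(£500) + 0.51·u(£0) = 0.49.
Then u(£370) = 0.28·u(£500) + 0.72·u(£299) = 0.28·1.00 + 0.72·0.49 = 0.6328.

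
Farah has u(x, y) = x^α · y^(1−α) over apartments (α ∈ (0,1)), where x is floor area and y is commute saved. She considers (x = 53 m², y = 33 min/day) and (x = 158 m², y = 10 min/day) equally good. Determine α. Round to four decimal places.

The Cobb–Douglas utilities coincide, so 53^α·33^(1−α) = 158^α·10^(1−α).
(53/158)^α = (10/33)^(1−α); take logs: α·ln(53/158) = (1−α)·ln(10/33), i.e. α·-1.0923031 = (1−α)·-1.1939225.
So α/(1−α) = (-1.1939225)/(-1.0923031) = 1.0930322, and α = 1.0930322/2.0930322 ≈ 0.5222.

α ≈ 0.5222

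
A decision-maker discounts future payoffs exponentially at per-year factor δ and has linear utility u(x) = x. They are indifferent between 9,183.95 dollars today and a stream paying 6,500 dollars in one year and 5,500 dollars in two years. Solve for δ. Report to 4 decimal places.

Equating present values: 9183.95 = 6500δ + 5500δ².
That is, 5500δ² + 6500δ − 9183.95 = 0, a quadratic in δ.
δ = (−6500 + √(6500² + 4·5500·9183.95)) / (2·5500) = (−6500 + √244296900.00) / 11000 ≈ 0.8300.

δ ≈ 0.8300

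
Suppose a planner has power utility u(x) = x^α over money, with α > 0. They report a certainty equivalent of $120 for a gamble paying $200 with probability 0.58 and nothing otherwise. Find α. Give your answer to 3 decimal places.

α ≈ 1.066

EU(lottery) = 0.58·200^α + 0.42·0 = 0.58·200^α.
Equating: 120^α = 0.58·200^α, i.e. 0.6000^α = 0.58.
Taking logs: α·ln(120/200) = ln(0.58), so α = -0.544727 / -0.510826 ≈ 1.066.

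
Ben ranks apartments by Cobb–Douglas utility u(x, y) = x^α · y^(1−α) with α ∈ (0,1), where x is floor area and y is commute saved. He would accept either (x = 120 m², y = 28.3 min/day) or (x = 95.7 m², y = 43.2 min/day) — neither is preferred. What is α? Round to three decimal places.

α ≈ 0.651

Set the two utilities equal: 120^α·28.3^(1−α) = 95.7^α·43.2^(1−α).
(120/95.7)^α = (43.2/28.3)^(1−α); take logs: α·ln(120/95.7) = (1−α)·ln(43.2/28.3), i.e. α·0.226273 = (1−α)·0.422979.
So α/(1−α) = (0.422979)/(0.226273) = 1.869330, and α = 1.869330/2.869330 ≈ 0.651.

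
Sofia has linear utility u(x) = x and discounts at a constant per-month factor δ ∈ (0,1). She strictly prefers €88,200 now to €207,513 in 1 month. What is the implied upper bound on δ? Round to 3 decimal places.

δ < 0.425

The preference means 88200 > δ·207513.
Dividing through by 207513 gives δ < 0.42503.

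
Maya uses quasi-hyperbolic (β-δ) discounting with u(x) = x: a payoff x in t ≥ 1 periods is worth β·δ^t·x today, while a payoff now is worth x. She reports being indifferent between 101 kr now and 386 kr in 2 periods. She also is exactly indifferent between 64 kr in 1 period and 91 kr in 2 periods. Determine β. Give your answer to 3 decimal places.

From the later pair, β·δ^1·64 = β·δ^2·91; dividing through, δ = 64/91 = 0.70330.
Now use the now-vs-future pair: 101 = β·δ^2·386 gives β = 101/(0.49463·386) ≈ 0.529.

β ≈ 0.529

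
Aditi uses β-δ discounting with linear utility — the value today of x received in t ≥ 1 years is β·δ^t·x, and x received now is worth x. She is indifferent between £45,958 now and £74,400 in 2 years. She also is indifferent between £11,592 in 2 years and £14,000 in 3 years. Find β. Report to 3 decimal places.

Both payoffs in the second observation are in the future, so β drops out: δ^2·11592 = δ^3·14000 ⇒ δ = 11592/14000 = 0.82800.
The first indifference: 45958 = β·δ^2·74400, so β = 45958/(δ^2·74400) = 45958/(0.68558·74400) ≈ 0.901.

β ≈ 0.901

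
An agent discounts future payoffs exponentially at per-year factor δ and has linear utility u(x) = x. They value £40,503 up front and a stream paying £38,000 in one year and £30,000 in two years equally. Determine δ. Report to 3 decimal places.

δ ≈ 0.690

The stream is worth 38000δ + 30000δ² today, so 38000δ + 30000δ² = 40503.
Rearranged: 30000δ² + 38000δ − 40503 = 0.
The positive root is δ = [−38000 + √(38000² + 4·30000·40503)] / (2·30000) = (−38000 + 79400.000)/60000 ≈ 0.690.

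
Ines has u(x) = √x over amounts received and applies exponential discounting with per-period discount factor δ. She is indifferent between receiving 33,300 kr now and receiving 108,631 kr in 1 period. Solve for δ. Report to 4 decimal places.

The payoff in 1 period is discounted by δ, so u(33300) = δ·u(108631) and δ = u(33300)/u(108631).
Since u(x) = √x, δ = √(33300/108631) = 0.55366.

δ ≈ 0.5537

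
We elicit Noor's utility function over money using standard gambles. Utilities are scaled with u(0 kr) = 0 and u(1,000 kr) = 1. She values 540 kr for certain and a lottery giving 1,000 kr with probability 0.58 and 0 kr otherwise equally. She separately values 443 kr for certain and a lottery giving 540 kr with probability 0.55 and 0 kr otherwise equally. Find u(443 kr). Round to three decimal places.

0.319

From the first indifference, u(540 kr) = 0.58·u(1,000 kr) + 0.42·u(0 kr) = 0.58·1 + 0.42·0 = 0.58.
Chaining: u(443 kr) = 0.55·0.58 + 0.45·0.00 = 0.3190.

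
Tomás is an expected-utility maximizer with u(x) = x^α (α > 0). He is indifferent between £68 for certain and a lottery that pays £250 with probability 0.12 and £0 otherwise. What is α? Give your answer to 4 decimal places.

Since u(0) = 0, the lottery's EU is 0.12·250^α.
Equating: 68^α = 0.12·250^α, i.e. 0.2720^α = 0.12.
Taking logs: α·ln(68/250) = ln(0.12), so α = -2.1202635 / -1.3019532 ≈ 1.6285.

α ≈ 1.6285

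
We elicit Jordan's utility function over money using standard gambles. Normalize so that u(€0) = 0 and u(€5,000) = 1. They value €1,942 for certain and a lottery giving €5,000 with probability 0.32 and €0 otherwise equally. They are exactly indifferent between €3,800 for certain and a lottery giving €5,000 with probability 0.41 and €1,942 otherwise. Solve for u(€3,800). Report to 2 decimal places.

0.60

The first gamble pins u(€1,942): it must equal 0.32·1 + 0.68·0 = 0.32.
Then u(€3,800) = 0.41·u(€5,000) + 0.59·u(€1,942) = 0.41·1.00 + 0.59·0.32 = 0.5988.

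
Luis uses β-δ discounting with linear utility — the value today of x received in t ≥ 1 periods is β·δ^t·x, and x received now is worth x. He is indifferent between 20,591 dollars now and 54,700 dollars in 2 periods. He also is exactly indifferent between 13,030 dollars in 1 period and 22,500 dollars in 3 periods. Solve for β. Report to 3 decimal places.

The second indifference involves only future payoffs, so β cancels: β·δ^1·13030 = β·δ^3·22500, giving δ^2 = 13030/22500 = 0.57911, so δ = 0.76099.
Now use the now-vs-future pair: 20591 = β·δ^2·54700 gives β = 20591/(0.57911·54700) ≈ 0.650.

β ≈ 0.650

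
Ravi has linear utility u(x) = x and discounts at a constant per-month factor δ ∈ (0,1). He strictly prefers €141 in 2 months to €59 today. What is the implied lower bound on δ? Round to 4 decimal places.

δ > 0.6469

Comparing present values: 59 < δ^2·141.
Dividing by 141: δ^2 > 0.41844. Both sides are positive, so the square root keeps the direction.
δ > (59/141)^(1/2) ≈ 0.6469.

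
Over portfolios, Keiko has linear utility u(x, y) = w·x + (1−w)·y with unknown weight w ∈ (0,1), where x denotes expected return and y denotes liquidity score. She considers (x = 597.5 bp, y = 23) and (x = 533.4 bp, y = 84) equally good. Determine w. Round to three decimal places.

w = 0.488

Equating utilities: w·597.5 + (1−w)·23 = w·533.4 + (1−w)·84.
Rearranging, 64.1·w − 61·(1−w) = 0.
So w/(1−w) = 61/64.1 = 0.9516, giving w = 61/(64.1+61) = 0.488.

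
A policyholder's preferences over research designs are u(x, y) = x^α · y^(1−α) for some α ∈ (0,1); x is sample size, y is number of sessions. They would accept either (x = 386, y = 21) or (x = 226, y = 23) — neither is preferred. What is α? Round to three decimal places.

Set the two utilities equal: 386^α·21^(1−α) = 226^α·23^(1−α).
Taking logs: α·ln 386 + (1−α)·ln 21 = α·ln 226 + (1−α)·ln 23, i.e. α·0.535302 = (1−α)·0.090972.
So α/(1−α) = (0.090972)/(0.535302) = 0.169945, and α = 0.169945/1.169945 ≈ 0.145.

α ≈ 0.145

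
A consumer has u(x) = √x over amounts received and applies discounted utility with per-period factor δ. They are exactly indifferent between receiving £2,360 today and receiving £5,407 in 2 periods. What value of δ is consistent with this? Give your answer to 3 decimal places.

Equating discounted utilities: u(2360) = δ^2·u(5407) ⇒ δ^2 = u(2360)/u(5407).
Since u(x) = √x, δ^2 = √(2360/5407) = 0.66066.
Taking the square root: δ = 0.66066^(1/2) ≈ 0.813.

δ ≈ 0.813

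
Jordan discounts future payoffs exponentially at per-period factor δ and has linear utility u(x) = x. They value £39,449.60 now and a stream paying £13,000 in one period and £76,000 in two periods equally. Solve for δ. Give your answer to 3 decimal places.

The stream is worth 13000δ + 76000δ² today, so 13000δ + 76000δ² = 39449.60.
Rearranged: 76000δ² + 13000δ − 39449.60 = 0.
δ = (−13000 + √(13000² + 4·76000·39449.60)) / (2·76000) = (−13000 + √12161678400.00) / 152000 ≈ 0.640.

δ ≈ 0.640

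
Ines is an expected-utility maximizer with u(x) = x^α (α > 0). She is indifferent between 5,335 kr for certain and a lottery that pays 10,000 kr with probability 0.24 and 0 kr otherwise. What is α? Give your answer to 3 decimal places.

α ≈ 2.271

Since u(0) = 0, the lottery's EU is 0.24·10000^α.
Setting u(5335) equal to that: 5335^α = 0.24·10000^α ⇒ (5335/10000)^α = 0.24.
α = ln(0.24) / ln(5335/10000) = -1.427116/-0.628296 ≈ 2.271.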